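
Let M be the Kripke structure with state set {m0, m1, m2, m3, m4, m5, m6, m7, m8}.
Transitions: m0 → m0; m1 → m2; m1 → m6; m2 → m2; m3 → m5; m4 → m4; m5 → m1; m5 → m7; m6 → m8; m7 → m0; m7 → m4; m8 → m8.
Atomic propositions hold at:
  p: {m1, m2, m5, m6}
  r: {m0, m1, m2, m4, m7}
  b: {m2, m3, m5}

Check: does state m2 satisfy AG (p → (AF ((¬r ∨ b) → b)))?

Sat(¬r) = {m3, m5, m6, m8}
Sat(¬r ∨ b) = {m2, m3, m5, m6, m8}
Sat((¬r ∨ b) → b) = {m0, m1, m2, m3, m4, m5, m7}
AF ((¬r ∨ b) → b): least fixpoint, start Z0 = {m0, m1, m2, m3, m4, m5, m7}, add states with every successor in Z. Already a fixed point.
Sat(AF ((¬r ∨ b) → b)) = {m0, m1, m2, m3, m4, m5, m7}
Sat(p → (AF ((¬r ∨ b) → b))) = {m0, m1, m2, m3, m4, m5, m7, m8}
AG (p → (AF ((¬r ∨ b) → b))): greatest fixpoint, start Z0 = {m0, m1, m2, m3, m4, m5, m7, m8}, keep only states in Sat with every successor in Z. Z1 = {m0, m2, m3, m4, m5, m7, m8}; Z2 = {m0, m2, m3, m4, m7, m8}; Z3 = {m0, m2, m4, m7, m8}; fixed.
Sat(AG (p → (AF ((¬r ∨ b) → b)))) = {m0, m2, m4, m7, m8}
m2 ∈ Sat(AG (p → (AF ((¬r ∨ b) → b)))) = {m0, m2, m4, m7, m8}, so the formula holds at m2.

Yes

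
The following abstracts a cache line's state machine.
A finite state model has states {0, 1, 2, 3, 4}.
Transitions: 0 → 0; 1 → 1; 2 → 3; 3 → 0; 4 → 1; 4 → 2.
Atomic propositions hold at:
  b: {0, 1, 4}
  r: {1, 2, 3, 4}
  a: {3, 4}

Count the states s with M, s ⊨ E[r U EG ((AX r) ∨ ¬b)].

2

Sat(AX r) = {s : every successor in {1, 2, 3, 4}} = {1, 2, 4}
Sat(¬b) = {2, 3}
Sat((AX r) ∨ ¬b) = {1, 2, 3, 4}
EG ((AX r) ∨ ¬b): greatest fixpoint, start Z0 = {1, 2, 3, 4}, keep only states in Sat with some successor in Z. Z1 = {1, 2, 4}; Z2 = {1, 4}; fixed.
Sat(EG ((AX r) ∨ ¬b)) = {1, 4}
E[r U EG ((AX r) ∨ ¬b)]: least fixpoint, start Z0 = Sat(EG ((AX r) ∨ ¬b)) = {1, 4}, add states in Sat(r) with some successor in Z. Already a fixed point.
Sat(E[r U EG ((AX r) ∨ ¬b)]) = {1, 4}
|Sat(E[r U EG ((AX r) ∨ ¬b)])| = |{1, 4}| = 2.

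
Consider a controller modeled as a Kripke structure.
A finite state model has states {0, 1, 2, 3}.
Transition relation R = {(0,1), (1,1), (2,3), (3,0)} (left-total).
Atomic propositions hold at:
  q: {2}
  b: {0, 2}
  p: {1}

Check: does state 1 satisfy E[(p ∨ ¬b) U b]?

Sat(¬b) = {1, 3}
Sat(p ∨ ¬b) = {1, 3}
E[(p ∨ ¬b) U b]: least fixpoint, start Z0 = Sat(b) = {0, 2}, add states in Sat(p ∨ ¬b) with some successor in Z. Z1 = {0, 2, 3}; fixed.
Sat(E[(p ∨ ¬b) U b]) = {0, 2, 3}
1 ∉ Sat(E[(p ∨ ¬b) U b]) = {0, 2, 3}, so the formula does not hold at 1.

No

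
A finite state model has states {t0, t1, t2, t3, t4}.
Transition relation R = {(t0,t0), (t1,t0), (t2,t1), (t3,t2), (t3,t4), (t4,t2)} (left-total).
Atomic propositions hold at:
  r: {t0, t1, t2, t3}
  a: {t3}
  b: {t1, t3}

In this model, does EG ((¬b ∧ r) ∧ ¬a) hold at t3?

No

Sat(¬b) = {t0, t2, t4}
Sat(¬b ∧ r) = {t0, t2}
Sat(¬a) = {t0, t1, t2, t4}
Sat((¬b ∧ r) ∧ ¬a) = {t0, t2}
EG ((¬b ∧ r) ∧ ¬a): greatest fixpoint, start Z0 = {t0, t2}, keep only states in Sat with some successor in Z. Z1 = {t0}; fixed.
Sat(EG ((¬b ∧ r) ∧ ¬a)) = {t0}
t3 ∉ Sat(EG ((¬b ∧ r) ∧ ¬a)) = {t0}, so the formula does not hold at t3.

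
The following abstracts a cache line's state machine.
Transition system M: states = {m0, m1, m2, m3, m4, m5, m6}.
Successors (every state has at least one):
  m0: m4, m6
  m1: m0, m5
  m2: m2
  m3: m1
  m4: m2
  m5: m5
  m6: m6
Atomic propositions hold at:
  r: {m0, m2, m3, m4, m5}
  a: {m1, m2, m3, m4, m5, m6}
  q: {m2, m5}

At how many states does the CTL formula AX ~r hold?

2

Sat(~r) = {m1, m6}
Sat(AX ~r) = {s : every successor in {m1, m6}} = {m3, m6}
|Sat(AX ~r)| = |{m3, m6}| = 2.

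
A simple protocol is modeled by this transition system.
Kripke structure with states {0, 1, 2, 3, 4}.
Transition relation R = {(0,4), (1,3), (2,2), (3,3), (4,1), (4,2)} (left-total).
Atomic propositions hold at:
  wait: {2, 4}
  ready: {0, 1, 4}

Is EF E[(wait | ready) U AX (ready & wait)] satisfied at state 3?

Sat(wait | ready) = {0, 1, 2, 4}
Sat(ready & wait) = {4}
Sat(AX (ready & wait)) = {s : every successor in {4}} = {0}
E[(wait | ready) U AX (ready & wait)]: least fixpoint, start Z0 = Sat(AX (ready & wait)) = {0}, add states in Sat(wait | ready) with some successor in Z. Already a fixed point.
Sat(E[(wait | ready) U AX (ready & wait)]) = {0}
EF E[(wait | ready) U AX (ready & wait)]: least fixpoint, start Z0 = {0}, add states with some successor in Z. Already a fixed point.
Sat(EF E[(wait | ready) U AX (ready & wait)]) = {0}
3 ∉ Sat(EF E[(wait | ready) U AX (ready & wait)]) = {0}, so the formula does not hold at 3.

No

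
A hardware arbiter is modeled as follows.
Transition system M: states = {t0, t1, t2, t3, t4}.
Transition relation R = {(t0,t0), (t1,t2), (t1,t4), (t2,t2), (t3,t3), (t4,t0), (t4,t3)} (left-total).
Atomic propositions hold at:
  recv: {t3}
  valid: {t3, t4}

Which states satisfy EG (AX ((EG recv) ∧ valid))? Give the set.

EG recv: greatest fixpoint, start Z0 = {t3}, keep only states in Sat with some successor in Z. Already a fixed point.
Sat(EG recv) = {t3}
Sat((EG recv) ∧ valid) = {t3}
Sat(AX ((EG recv) ∧ valid)) = {s : every successor in {t3}} = {t3}
EG (AX ((EG recv) ∧ valid)): greatest fixpoint, start Z0 = {t3}, keep only states in Sat with some successor in Z. Already a fixed point.
Sat(EG (AX ((EG recv) ∧ valid))) = {t3}

{t3}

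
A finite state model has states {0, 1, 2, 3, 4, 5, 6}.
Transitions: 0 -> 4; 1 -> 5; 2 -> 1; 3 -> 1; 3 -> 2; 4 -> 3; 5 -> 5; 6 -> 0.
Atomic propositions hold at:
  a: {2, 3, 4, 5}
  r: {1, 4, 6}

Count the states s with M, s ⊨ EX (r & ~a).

Sat(~a) = {0, 1, 6}
Sat(r & ~a) = {1, 6}
Sat(EX (r & ~a)) = {s : some successor in {1, 6}} = {2, 3}
|Sat(EX (r & ~a))| = |{2, 3}| = 2.

2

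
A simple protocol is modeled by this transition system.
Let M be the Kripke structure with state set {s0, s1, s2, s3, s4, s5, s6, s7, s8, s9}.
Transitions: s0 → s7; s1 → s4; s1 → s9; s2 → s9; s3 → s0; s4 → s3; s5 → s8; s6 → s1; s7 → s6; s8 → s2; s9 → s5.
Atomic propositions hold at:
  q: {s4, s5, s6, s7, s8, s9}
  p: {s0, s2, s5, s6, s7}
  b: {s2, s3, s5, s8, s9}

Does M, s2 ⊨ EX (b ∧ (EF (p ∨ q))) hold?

Yes

Sat(p ∨ q) = {s0, s2, s4, s5, s6, s7, s8, s9}
EF (p ∨ q): least fixpoint, start Z0 = {s0, s2, s4, s5, s6, s7, s8, s9}, add states with some successor in Z. Z1 = {s0, s1, s2, s3, s4, s5, s6, s7, s8, s9}; fixed.
Sat(EF (p ∨ q)) = {s0, s1, s2, s3, s4, s5, s6, s7, s8, s9}
Sat(b ∧ (EF (p ∨ q))) = {s2, s3, s5, s8, s9}
Sat(EX (b ∧ (EF (p ∨ q)))) = {s : some successor in {s2, s3, s5, s8, s9}} = {s1, s2, s4, s5, s8, s9}
s2 ∈ Sat(EX (b ∧ (EF (p ∨ q)))) = {s1, s2, s4, s5, s8, s9}, so the formula holds at s2.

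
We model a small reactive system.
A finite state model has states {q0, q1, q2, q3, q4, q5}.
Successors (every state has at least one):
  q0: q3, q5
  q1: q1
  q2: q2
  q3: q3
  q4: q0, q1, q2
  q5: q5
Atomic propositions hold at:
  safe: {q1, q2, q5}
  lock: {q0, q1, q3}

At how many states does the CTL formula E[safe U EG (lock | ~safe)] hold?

4

Sat(~safe) = {q0, q3, q4}
Sat(lock | ~safe) = {q0, q1, q3, q4}
EG (lock | ~safe): greatest fixpoint, start Z0 = {q0, q1, q3, q4}, keep only states in Sat with some successor in Z. Already a fixed point.
Sat(EG (lock | ~safe)) = {q0, q1, q3, q4}
E[safe U EG (lock | ~safe)]: least fixpoint, start Z0 = Sat(EG (lock | ~safe)) = {q0, q1, q3, q4}, add states in Sat(safe) with some successor in Z. Already a fixed point.
Sat(E[safe U EG (lock | ~safe)]) = {q0, q1, q3, q4}
|Sat(E[safe U EG (lock | ~safe)])| = |{q0, q1, q3, q4}| = 4.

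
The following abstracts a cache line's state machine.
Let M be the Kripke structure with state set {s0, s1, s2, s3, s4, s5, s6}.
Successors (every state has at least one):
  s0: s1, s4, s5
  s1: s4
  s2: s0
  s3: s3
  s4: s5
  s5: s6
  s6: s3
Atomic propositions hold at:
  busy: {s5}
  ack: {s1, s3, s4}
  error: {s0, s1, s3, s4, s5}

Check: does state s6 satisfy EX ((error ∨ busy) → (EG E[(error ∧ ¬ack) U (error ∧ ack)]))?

Sat(error ∨ busy) = {s0, s1, s3, s4, s5}
Sat(¬ack) = {s0, s2, s5, s6}
Sat(error ∧ ¬ack) = {s0, s5}
Sat(error ∧ ack) = {s1, s3, s4}
E[(error ∧ ¬ack) U (error ∧ ack)]: least fixpoint, start Z0 = Sat((error ∧ ack)) = {s1, s3, s4}, add states in Sat(error ∧ ¬ack) with some successor in Z. Z1 = {s0, s1, s3, s4}; fixed.
Sat(E[(error ∧ ¬ack) U (error ∧ ack)]) = {s0, s1, s3, s4}
EG E[(error ∧ ¬ack) U (error ∧ ack)]: greatest fixpoint, start Z0 = {s0, s1, s3, s4}, keep only states in Sat with some successor in Z. Z1 = {s0, s1, s3}; Z2 = {s0, s3}; Z3 = {s3}; fixed.
Sat(EG E[(error ∧ ¬ack) U (error ∧ ack)]) = {s3}
Sat((error ∨ busy) → (EG E[(error ∧ ¬ack) U (error ∧ ack)])) = {s2, s3, s6}
Sat(EX ((error ∨ busy) → (EG E[(error ∧ ¬ack) U (error ∧ ack)]))) = {s : some successor in {s2, s3, s6}} = {s3, s5, s6}
s6 ∈ Sat(EX ((error ∨ busy) → (EG E[(error ∧ ¬ack) U (error ∧ ack)]))) = {s3, s5, s6}, so the formula holds at s6.

Yes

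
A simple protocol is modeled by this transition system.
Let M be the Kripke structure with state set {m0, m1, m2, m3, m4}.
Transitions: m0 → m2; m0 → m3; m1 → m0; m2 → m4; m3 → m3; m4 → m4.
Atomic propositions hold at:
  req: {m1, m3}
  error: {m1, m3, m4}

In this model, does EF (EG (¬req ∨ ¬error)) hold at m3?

No

Sat(¬req) = {m0, m2, m4}
Sat(¬error) = {m0, m2}
Sat(¬req ∨ ¬error) = {m0, m2, m4}
EG (¬req ∨ ¬error): greatest fixpoint, start Z0 = {m0, m2, m4}, keep only states in Sat with some successor in Z. Already a fixed point.
Sat(EG (¬req ∨ ¬error)) = {m0, m2, m4}
EF (EG (¬req ∨ ¬error)): least fixpoint, start Z0 = {m0, m2, m4}, add states with some successor in Z. Z1 = {m0, m1, m2, m4}; fixed.
Sat(EF (EG (¬req ∨ ¬error))) = {m0, m1, m2, m4}
m3 ∉ Sat(EF (EG (¬req ∨ ¬error))) = {m0, m1, m2, m4}, so the formula does not hold at m3.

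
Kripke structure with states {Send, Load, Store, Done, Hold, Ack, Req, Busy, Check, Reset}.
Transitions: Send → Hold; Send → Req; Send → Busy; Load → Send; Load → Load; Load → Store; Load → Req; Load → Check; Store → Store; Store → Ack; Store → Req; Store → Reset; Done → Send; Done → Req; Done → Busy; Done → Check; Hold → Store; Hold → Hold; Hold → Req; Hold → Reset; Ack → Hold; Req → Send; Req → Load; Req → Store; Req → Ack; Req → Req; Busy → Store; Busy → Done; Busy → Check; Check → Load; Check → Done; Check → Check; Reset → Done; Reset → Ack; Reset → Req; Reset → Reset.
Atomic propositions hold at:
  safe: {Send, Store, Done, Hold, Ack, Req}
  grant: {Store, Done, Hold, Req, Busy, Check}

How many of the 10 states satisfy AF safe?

6

AF safe: least fixpoint, start Z0 = {Send, Store, Done, Hold, Ack, Req}, add states with every successor in Z. Already a fixed point.
Sat(AF safe) = {Send, Store, Done, Hold, Ack, Req}
|Sat(AF safe)| = |{Send, Store, Done, Hold, Ack, Req}| = 6.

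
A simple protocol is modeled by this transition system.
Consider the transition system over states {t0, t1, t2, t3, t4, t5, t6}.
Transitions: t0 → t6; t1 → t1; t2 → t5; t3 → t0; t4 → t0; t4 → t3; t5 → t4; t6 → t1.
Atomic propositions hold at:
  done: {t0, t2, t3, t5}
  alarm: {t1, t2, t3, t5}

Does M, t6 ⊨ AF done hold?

AF done: least fixpoint, start Z0 = {t0, t2, t3, t5}, add states with every successor in Z. Z1 = {t0, t2, t3, t4, t5}; fixed.
Sat(AF done) = {t0, t2, t3, t4, t5}
t6 ∉ Sat(AF done) = {t0, t2, t3, t4, t5}, so the formula does not hold at t6.

No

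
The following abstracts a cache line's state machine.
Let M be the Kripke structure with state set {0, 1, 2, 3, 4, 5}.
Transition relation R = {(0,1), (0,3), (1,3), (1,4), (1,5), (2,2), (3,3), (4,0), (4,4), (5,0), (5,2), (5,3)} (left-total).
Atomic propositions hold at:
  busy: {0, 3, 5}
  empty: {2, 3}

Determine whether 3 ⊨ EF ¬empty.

No

Sat(¬empty) = {0, 1, 4, 5}
EF ¬empty: least fixpoint, start Z0 = {0, 1, 4, 5}, add states with some successor in Z. Already a fixed point.
Sat(EF ¬empty) = {0, 1, 4, 5}
3 ∉ Sat(EF ¬empty) = {0, 1, 4, 5}, so the formula does not hold at 3.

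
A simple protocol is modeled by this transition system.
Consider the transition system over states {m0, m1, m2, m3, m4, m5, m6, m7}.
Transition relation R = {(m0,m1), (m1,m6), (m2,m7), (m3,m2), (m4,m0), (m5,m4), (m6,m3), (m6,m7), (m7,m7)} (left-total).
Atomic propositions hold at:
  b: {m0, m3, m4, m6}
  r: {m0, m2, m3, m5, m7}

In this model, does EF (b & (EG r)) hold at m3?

EG r: greatest fixpoint, start Z0 = {m0, m2, m3, m5, m7}, keep only states in Sat with some successor in Z. Z1 = {m2, m3, m7}; fixed.
Sat(EG r) = {m2, m3, m7}
Sat(b & (EG r)) = {m3}
EF (b & (EG r)): least fixpoint, start Z0 = {m3}, add states with some successor in Z. Z1 = {m3, m6}; Z2 = {m1, m3, m6}; Z3 = {m0, m1, m3, m6}; Z4 = {m0, m1, m3, m4, m6}; Z5 = {m0, m1, m3, m4, m5, m6}; fixed.
Sat(EF (b & (EG r))) = {m0, m1, m3, m4, m5, m6}
m3 ∈ Sat(EF (b & (EG r))) = {m0, m1, m3, m4, m5, m6}, so the formula holds at m3.

Yes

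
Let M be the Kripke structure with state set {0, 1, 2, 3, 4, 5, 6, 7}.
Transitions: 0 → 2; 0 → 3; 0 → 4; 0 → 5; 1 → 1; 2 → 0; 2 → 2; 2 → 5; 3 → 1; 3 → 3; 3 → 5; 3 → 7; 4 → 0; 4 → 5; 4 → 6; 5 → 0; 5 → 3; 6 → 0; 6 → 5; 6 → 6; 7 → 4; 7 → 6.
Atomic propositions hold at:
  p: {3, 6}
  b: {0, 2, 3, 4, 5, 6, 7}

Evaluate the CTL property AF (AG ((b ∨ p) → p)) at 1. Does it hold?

Sat(b ∨ p) = {0, 2, 3, 4, 5, 6, 7}
Sat((b ∨ p) → p) = {1, 3, 6}
AG ((b ∨ p) → p): greatest fixpoint, start Z0 = {1, 3, 6}, keep only states in Sat with every successor in Z. Z1 = {1}; fixed.
Sat(AG ((b ∨ p) → p)) = {1}
AF (AG ((b ∨ p) → p)): least fixpoint, start Z0 = {1}, add states with every successor in Z. Already a fixed point.
Sat(AF (AG ((b ∨ p) → p))) = {1}
1 ∈ Sat(AF (AG ((b ∨ p) → p))) = {1}, so the formula holds at 1.

Yes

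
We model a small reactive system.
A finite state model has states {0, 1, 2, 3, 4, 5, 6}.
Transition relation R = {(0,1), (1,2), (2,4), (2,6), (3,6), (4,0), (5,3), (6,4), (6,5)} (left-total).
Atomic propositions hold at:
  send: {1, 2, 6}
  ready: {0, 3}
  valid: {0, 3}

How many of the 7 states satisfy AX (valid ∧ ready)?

2

Sat(valid ∧ ready) = {0, 3}
Sat(AX (valid ∧ ready)) = {s : every successor in {0, 3}} = {4, 5}
|Sat(AX (valid ∧ ready))| = |{4, 5}| = 2.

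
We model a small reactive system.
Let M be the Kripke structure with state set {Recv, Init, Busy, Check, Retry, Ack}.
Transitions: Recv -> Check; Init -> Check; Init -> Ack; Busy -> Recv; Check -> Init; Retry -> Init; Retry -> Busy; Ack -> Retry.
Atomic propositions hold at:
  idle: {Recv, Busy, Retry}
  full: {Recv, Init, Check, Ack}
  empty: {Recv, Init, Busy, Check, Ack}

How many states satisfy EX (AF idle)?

4

AF idle: least fixpoint, start Z0 = {Recv, Busy, Retry}, add states with every successor in Z. Z1 = {Recv, Busy, Retry, Ack}; fixed.
Sat(AF idle) = {Recv, Busy, Retry, Ack}
Sat(EX (AF idle)) = {s : some successor in {Recv, Busy, Retry, Ack}} = {Init, Busy, Retry, Ack}
|Sat(EX (AF idle))| = |{Init, Busy, Retry, Ack}| = 4.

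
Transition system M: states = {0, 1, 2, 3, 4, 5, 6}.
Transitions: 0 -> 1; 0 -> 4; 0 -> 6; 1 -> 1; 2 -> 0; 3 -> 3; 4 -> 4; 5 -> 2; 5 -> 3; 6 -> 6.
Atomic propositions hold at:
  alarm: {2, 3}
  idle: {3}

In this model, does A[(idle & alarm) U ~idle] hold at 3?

No

Sat(idle & alarm) = {3}
Sat(~idle) = {0, 1, 2, 4, 5, 6}
A[(idle & alarm) U ~idle]: least fixpoint, start Z0 = Sat(~idle) = {0, 1, 2, 4, 5, 6}, add states in Sat(idle & alarm) with every successor in Z. Already a fixed point.
Sat(A[(idle & alarm) U ~idle]) = {0, 1, 2, 4, 5, 6}
3 ∉ Sat(A[(idle & alarm) U ~idle]) = {0, 1, 2, 4, 5, 6}, so the formula does not hold at 3.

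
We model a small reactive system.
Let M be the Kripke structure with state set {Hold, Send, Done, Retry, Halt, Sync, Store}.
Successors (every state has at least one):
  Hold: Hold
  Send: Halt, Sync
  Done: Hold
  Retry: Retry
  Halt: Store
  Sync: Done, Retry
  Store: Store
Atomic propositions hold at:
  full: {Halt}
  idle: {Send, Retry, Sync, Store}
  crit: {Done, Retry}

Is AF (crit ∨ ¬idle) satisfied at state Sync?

Yes

Sat(¬idle) = {Hold, Done, Halt}
Sat(crit ∨ ¬idle) = {Hold, Done, Retry, Halt}
AF (crit ∨ ¬idle): least fixpoint, start Z0 = {Hold, Done, Retry, Halt}, add states with every successor in Z. Z1 = {Hold, Done, Retry, Halt, Sync}; Z2 = {Hold, Send, Done, Retry, Halt, Sync}; fixed.
Sat(AF (crit ∨ ¬idle)) = {Hold, Send, Done, Retry, Halt, Sync}
Sync ∈ Sat(AF (crit ∨ ¬idle)) = {Hold, Send, Done, Retry, Halt, Sync}, so the formula holds at Sync.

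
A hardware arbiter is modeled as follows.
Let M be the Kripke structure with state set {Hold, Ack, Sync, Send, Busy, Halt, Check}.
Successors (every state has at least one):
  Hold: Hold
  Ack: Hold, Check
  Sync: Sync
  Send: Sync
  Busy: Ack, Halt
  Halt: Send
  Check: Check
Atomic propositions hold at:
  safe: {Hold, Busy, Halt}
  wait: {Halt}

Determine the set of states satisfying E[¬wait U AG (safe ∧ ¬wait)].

{Hold, Ack, Busy}

Sat(¬wait) = {Hold, Ack, Sync, Send, Busy, Check}
Sat(safe ∧ ¬wait) = {Hold, Busy}
AG (safe ∧ ¬wait): greatest fixpoint, start Z0 = {Hold, Busy}, keep only states in Sat with every successor in Z. Z1 = {Hold}; fixed.
Sat(AG (safe ∧ ¬wait)) = {Hold}
E[¬wait U AG (safe ∧ ¬wait)]: least fixpoint, start Z0 = Sat(AG (safe ∧ ¬wait)) = {Hold}, add states in Sat(¬wait) with some successor in Z. Z1 = {Hold, Ack}; Z2 = {Hold, Ack, Busy}; fixed.
Sat(E[¬wait U AG (safe ∧ ¬wait)]) = {Hold, Ack, Busy}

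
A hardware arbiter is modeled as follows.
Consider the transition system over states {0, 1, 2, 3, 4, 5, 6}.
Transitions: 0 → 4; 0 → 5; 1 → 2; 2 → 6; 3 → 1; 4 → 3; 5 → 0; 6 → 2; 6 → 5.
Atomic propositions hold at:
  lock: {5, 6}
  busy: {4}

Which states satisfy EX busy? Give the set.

{0}

Sat(EX busy) = {s : some successor in {4}} = {0}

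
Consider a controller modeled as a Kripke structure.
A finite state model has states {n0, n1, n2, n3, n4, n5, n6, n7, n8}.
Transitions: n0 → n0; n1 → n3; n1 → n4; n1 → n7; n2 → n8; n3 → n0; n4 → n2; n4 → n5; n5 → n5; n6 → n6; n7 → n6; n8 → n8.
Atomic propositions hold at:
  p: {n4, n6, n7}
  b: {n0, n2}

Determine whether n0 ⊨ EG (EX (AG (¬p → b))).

Yes

Sat(¬p) = {n0, n1, n2, n3, n5, n8}
Sat(¬p → b) = {n0, n2, n4, n6, n7}
AG (¬p → b): greatest fixpoint, start Z0 = {n0, n2, n4, n6, n7}, keep only states in Sat with every successor in Z. Z1 = {n0, n6, n7}; fixed.
Sat(AG (¬p → b)) = {n0, n6, n7}
Sat(EX (AG (¬p → b))) = {s : some successor in {n0, n6, n7}} = {n0, n1, n3, n6, n7}
EG (EX (AG (¬p → b))): greatest fixpoint, start Z0 = {n0, n1, n3, n6, n7}, keep only states in Sat with some successor in Z. Already a fixed point.
Sat(EG (EX (AG (¬p → b)))) = {n0, n1, n3, n6, n7}
n0 ∈ Sat(EG (EX (AG (¬p → b)))) = {n0, n1, n3, n6, n7}, so the formula holds at n0.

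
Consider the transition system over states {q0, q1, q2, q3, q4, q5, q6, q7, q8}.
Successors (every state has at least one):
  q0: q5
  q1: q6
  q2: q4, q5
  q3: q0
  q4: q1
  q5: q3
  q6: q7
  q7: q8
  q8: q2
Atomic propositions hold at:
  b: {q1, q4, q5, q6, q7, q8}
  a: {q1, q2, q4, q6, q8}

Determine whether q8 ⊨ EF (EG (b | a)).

Sat(b | a) = {q1, q2, q4, q5, q6, q7, q8}
EG (b | a): greatest fixpoint, start Z0 = {q1, q2, q4, q5, q6, q7, q8}, keep only states in Sat with some successor in Z. Z1 = {q1, q2, q4, q6, q7, q8}; fixed.
Sat(EG (b | a)) = {q1, q2, q4, q6, q7, q8}
EF (EG (b | a)): least fixpoint, start Z0 = {q1, q2, q4, q6, q7, q8}, add states with some successor in Z. Already a fixed point.
Sat(EF (EG (b | a))) = {q1, q2, q4, q6, q7, q8}
q8 ∈ Sat(EF (EG (b | a))) = {q1, q2, q4, q6, q7, q8}, so the formula holds at q8.

Yes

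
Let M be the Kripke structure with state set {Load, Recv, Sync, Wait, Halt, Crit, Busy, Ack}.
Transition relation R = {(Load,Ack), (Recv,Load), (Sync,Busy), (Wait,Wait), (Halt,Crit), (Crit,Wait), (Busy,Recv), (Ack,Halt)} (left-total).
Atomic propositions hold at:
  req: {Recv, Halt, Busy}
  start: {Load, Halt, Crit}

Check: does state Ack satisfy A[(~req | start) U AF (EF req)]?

Sat(~req) = {Load, Sync, Wait, Crit, Ack}
Sat(~req | start) = {Load, Sync, Wait, Halt, Crit, Ack}
EF req: least fixpoint, start Z0 = {Recv, Halt, Busy}, add states with some successor in Z. Z1 = {Recv, Sync, Halt, Busy, Ack}; Z2 = {Load, Recv, Sync, Halt, Busy, Ack}; fixed.
Sat(EF req) = {Load, Recv, Sync, Halt, Busy, Ack}
AF (EF req): least fixpoint, start Z0 = {Load, Recv, Sync, Halt, Busy, Ack}, add states with every successor in Z. Already a fixed point.
Sat(AF (EF req)) = {Load, Recv, Sync, Halt, Busy, Ack}
A[(~req | start) U AF (EF req)]: least fixpoint, start Z0 = Sat(AF (EF req)) = {Load, Recv, Sync, Halt, Busy, Ack}, add states in Sat(~req | start) with every successor in Z. Already a fixed point.
Sat(A[(~req | start) U AF (EF req)]) = {Load, Recv, Sync, Halt, Busy, Ack}
Ack ∈ Sat(A[(~req | start) U AF (EF req)]) = {Load, Recv, Sync, Halt, Busy, Ack}, so the formula holds at Ack.

Yes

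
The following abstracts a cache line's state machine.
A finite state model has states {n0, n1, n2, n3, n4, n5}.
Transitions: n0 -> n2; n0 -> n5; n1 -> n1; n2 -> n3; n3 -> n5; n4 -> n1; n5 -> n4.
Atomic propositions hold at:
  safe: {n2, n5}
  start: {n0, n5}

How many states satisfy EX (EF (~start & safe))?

Sat(~start) = {n1, n2, n3, n4}
Sat(~start & safe) = {n2}
EF (~start & safe): least fixpoint, start Z0 = {n2}, add states with some successor in Z. Z1 = {n0, n2}; fixed.
Sat(EF (~start & safe)) = {n0, n2}
Sat(EX (EF (~start & safe))) = {s : some successor in {n0, n2}} = {n0}
|Sat(EX (EF (~start & safe)))| = |{n0}| = 1.

1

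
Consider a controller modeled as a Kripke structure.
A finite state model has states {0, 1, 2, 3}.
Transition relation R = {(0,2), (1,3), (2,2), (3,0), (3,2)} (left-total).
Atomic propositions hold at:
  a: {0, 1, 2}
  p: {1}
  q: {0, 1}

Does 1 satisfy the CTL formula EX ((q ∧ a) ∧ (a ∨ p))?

Sat(q ∧ a) = {0, 1}
Sat(a ∨ p) = {0, 1, 2}
Sat((q ∧ a) ∧ (a ∨ p)) = {0, 1}
Sat(EX ((q ∧ a) ∧ (a ∨ p))) = {s : some successor in {0, 1}} = {3}
1 ∉ Sat(EX ((q ∧ a) ∧ (a ∨ p))) = {3}, so the formula does not hold at 1.

No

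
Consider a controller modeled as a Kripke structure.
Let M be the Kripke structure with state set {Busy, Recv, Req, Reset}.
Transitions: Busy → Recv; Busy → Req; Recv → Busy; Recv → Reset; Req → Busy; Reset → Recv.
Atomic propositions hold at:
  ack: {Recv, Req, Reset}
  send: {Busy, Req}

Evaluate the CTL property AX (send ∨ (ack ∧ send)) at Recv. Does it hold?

Sat(ack ∧ send) = {Req}
Sat(send ∨ (ack ∧ send)) = {Busy, Req}
Sat(AX (send ∨ (ack ∧ send))) = {s : every successor in {Busy, Req}} = {Req}
Recv ∉ Sat(AX (send ∨ (ack ∧ send))) = {Req}, so the formula does not hold at Recv.

No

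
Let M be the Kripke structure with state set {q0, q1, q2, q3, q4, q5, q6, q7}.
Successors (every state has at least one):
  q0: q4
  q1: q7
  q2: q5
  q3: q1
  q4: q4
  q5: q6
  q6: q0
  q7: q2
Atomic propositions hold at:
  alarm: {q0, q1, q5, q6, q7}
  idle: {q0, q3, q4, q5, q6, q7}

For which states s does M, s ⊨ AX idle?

{q0, q1, q2, q4, q5, q6}

Sat(AX idle) = {s : every successor in {q0, q3, q4, q5, q6, q7}} = {q0, q1, q2, q4, q5, q6}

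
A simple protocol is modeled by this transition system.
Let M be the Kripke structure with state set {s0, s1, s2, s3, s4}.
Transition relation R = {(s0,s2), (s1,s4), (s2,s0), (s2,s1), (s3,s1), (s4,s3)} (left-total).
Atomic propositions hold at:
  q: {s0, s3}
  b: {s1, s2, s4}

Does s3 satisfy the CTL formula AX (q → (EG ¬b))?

Sat(¬b) = {s0, s3}
EG ¬b: greatest fixpoint, start Z0 = {s0, s3}, keep only states in Sat with some successor in Z. Z1 = ∅; fixed.
Sat(EG ¬b) = ∅
Sat(q → (EG ¬b)) = {s1, s2, s4}
Sat(AX (q → (EG ¬b))) = {s : every successor in {s1, s2, s4}} = {s0, s1, s3}
s3 ∈ Sat(AX (q → (EG ¬b))) = {s0, s1, s3}, so the formula holds at s3.

Yes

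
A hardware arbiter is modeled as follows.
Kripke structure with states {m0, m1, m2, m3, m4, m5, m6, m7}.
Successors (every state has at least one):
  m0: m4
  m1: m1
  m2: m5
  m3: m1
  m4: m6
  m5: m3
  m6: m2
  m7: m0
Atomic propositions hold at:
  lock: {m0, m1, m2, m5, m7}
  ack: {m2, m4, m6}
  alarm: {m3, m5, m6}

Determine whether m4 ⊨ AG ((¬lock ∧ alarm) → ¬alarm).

No

Sat(¬lock) = {m3, m4, m6}
Sat(¬lock ∧ alarm) = {m3, m6}
Sat(¬alarm) = {m0, m1, m2, m4, m7}
Sat((¬lock ∧ alarm) → ¬alarm) = {m0, m1, m2, m4, m5, m7}
AG ((¬lock ∧ alarm) → ¬alarm): greatest fixpoint, start Z0 = {m0, m1, m2, m4, m5, m7}, keep only states in Sat with every successor in Z. Z1 = {m0, m1, m2, m7}; Z2 = {m1, m7}; Z3 = {m1}; fixed.
Sat(AG ((¬lock ∧ alarm) → ¬alarm)) = {m1}
m4 ∉ Sat(AG ((¬lock ∧ alarm) → ¬alarm)) = {m1}, so the formula does not hold at m4.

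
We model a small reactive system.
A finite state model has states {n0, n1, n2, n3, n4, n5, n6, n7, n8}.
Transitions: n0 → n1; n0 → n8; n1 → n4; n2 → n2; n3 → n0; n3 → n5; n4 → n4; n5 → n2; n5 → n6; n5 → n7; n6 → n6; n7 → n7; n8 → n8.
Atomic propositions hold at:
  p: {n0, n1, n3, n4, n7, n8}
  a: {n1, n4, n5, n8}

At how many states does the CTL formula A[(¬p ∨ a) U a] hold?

Sat(¬p) = {n2, n5, n6}
Sat(¬p ∨ a) = {n1, n2, n4, n5, n6, n8}
A[(¬p ∨ a) U a]: least fixpoint, start Z0 = Sat(a) = {n1, n4, n5, n8}, add states in Sat(¬p ∨ a) with every successor in Z. Already a fixed point.
Sat(A[(¬p ∨ a) U a]) = {n1, n4, n5, n8}
|Sat(A[(¬p ∨ a) U a])| = |{n1, n4, n5, n8}| = 4.

4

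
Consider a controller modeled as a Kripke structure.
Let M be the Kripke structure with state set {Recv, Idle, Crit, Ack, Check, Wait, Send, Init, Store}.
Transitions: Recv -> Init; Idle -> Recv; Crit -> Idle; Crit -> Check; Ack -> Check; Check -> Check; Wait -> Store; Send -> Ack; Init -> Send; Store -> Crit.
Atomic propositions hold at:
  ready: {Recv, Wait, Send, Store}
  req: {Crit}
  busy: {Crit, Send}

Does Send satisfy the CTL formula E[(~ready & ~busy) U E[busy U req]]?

Sat(~ready) = {Idle, Crit, Ack, Check, Init}
Sat(~busy) = {Recv, Idle, Ack, Check, Wait, Init, Store}
Sat(~ready & ~busy) = {Idle, Ack, Check, Init}
E[busy U req]: least fixpoint, start Z0 = Sat(req) = {Crit}, add states in Sat(busy) with some successor in Z. Already a fixed point.
Sat(E[busy U req]) = {Crit}
E[(~ready & ~busy) U E[busy U req]]: least fixpoint, start Z0 = Sat(E[busy U req]) = {Crit}, add states in Sat(~ready & ~busy) with some successor in Z. Already a fixed point.
Sat(E[(~ready & ~busy) U E[busy U req]]) = {Crit}
Send ∉ Sat(E[(~ready & ~busy) U E[busy U req]]) = {Crit}, so the formula does not hold at Send.

No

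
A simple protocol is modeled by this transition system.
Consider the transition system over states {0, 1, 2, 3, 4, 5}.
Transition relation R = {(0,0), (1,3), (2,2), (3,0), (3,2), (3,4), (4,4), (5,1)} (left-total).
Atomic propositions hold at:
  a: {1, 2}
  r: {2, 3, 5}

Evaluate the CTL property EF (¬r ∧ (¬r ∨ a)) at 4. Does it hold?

Sat(¬r) = {0, 1, 4}
Sat(¬r ∨ a) = {0, 1, 2, 4}
Sat(¬r ∧ (¬r ∨ a)) = {0, 1, 4}
EF (¬r ∧ (¬r ∨ a)): least fixpoint, start Z0 = {0, 1, 4}, add states with some successor in Z. Z1 = {0, 1, 3, 4, 5}; fixed.
Sat(EF (¬r ∧ (¬r ∨ a))) = {0, 1, 3, 4, 5}
4 ∈ Sat(EF (¬r ∧ (¬r ∨ a))) = {0, 1, 3, 4, 5}, so the formula holds at 4.

Yes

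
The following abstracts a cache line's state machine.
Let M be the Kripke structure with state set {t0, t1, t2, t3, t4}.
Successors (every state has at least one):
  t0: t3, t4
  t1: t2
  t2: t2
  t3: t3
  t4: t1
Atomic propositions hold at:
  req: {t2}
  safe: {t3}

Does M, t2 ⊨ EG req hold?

EG req: greatest fixpoint, start Z0 = {t2}, keep only states in Sat with some successor in Z. Already a fixed point.
Sat(EG req) = {t2}
t2 ∈ Sat(EG req) = {t2}, so the formula holds at t2.

Yes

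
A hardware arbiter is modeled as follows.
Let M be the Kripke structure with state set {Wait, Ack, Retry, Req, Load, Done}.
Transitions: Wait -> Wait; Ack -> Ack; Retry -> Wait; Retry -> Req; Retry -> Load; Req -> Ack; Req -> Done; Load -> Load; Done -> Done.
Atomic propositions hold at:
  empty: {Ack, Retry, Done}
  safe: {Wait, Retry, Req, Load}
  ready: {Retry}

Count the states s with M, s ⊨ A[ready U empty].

3

A[ready U empty]: least fixpoint, start Z0 = Sat(empty) = {Ack, Retry, Done}, add states in Sat(ready) with every successor in Z. Already a fixed point.
Sat(A[ready U empty]) = {Ack, Retry, Done}
|Sat(A[ready U empty])| = |{Ack, Retry, Done}| = 3.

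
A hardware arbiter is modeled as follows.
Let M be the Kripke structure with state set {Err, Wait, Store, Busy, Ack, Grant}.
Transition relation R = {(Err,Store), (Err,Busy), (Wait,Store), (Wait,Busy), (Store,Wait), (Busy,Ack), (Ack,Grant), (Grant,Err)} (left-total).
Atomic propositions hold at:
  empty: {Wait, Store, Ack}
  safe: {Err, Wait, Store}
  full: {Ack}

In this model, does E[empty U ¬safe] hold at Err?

Sat(¬safe) = {Busy, Ack, Grant}
E[empty U ¬safe]: least fixpoint, start Z0 = Sat(¬safe) = {Busy, Ack, Grant}, add states in Sat(empty) with some successor in Z. Z1 = {Wait, Busy, Ack, Grant}; Z2 = {Wait, Store, Busy, Ack, Grant}; fixed.
Sat(E[empty U ¬safe]) = {Wait, Store, Busy, Ack, Grant}
Err ∉ Sat(E[empty U ¬safe]) = {Wait, Store, Busy, Ack, Grant}, so the formula does not hold at Err.

No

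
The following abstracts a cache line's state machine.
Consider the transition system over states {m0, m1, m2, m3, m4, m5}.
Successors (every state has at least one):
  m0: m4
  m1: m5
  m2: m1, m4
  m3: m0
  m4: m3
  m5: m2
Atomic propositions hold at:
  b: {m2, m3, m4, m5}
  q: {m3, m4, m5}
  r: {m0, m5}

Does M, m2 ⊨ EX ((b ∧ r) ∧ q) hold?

No

Sat(b ∧ r) = {m5}
Sat((b ∧ r) ∧ q) = {m5}
Sat(EX ((b ∧ r) ∧ q)) = {s : some successor in {m5}} = {m1}
m2 ∉ Sat(EX ((b ∧ r) ∧ q)) = {m1}, so the formula does not hold at m2.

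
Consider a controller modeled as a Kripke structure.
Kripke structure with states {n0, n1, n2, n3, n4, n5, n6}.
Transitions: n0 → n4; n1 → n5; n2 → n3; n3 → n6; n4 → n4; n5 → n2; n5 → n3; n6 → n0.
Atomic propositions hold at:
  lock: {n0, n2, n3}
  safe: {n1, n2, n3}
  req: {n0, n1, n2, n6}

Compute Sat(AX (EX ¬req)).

Sat(¬req) = {n3, n4, n5}
Sat(EX ¬req) = {s : some successor in {n3, n4, n5}} = {n0, n1, n2, n4, n5}
Sat(AX (EX ¬req)) = {s : every successor in {n0, n1, n2, n4, n5}} = {n0, n1, n4, n6}

{n0, n1, n4, n6}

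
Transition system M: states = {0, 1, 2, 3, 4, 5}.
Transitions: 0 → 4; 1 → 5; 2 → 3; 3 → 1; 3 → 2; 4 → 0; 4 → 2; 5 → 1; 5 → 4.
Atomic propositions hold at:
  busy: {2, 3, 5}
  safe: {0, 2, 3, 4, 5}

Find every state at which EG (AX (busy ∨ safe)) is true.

{0, 4}

Sat(busy ∨ safe) = {0, 2, 3, 4, 5}
Sat(AX (busy ∨ safe)) = {s : every successor in {0, 2, 3, 4, 5}} = {0, 1, 2, 4}
EG (AX (busy ∨ safe)): greatest fixpoint, start Z0 = {0, 1, 2, 4}, keep only states in Sat with some successor in Z. Z1 = {0, 4}; fixed.
Sat(EG (AX (busy ∨ safe))) = {0, 4}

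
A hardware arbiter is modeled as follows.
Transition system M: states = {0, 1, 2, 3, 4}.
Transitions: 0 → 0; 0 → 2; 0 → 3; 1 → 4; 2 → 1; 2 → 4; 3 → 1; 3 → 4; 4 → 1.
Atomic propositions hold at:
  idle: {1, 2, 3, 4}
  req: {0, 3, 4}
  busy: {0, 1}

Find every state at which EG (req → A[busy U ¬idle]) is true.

Sat(¬idle) = {0}
A[busy U ¬idle]: least fixpoint, start Z0 = Sat(¬idle) = {0}, add states in Sat(busy) with every successor in Z. Already a fixed point.
Sat(A[busy U ¬idle]) = {0}
Sat(req → A[busy U ¬idle]) = {0, 1, 2}
EG (req → A[busy U ¬idle]): greatest fixpoint, start Z0 = {0, 1, 2}, keep only states in Sat with some successor in Z. Z1 = {0, 2}; Z2 = {0}; fixed.
Sat(EG (req → A[busy U ¬idle])) = {0}

{0}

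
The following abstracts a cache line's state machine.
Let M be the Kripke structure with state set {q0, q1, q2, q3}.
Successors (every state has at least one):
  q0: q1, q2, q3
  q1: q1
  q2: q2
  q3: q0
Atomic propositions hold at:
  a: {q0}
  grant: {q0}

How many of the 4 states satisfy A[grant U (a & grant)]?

1

Sat(a & grant) = {q0}
A[grant U (a & grant)]: least fixpoint, start Z0 = Sat((a & grant)) = {q0}, add states in Sat(grant) with every successor in Z. Already a fixed point.
Sat(A[grant U (a & grant)]) = {q0}
|Sat(A[grant U (a & grant)])| = |{q0}| = 1.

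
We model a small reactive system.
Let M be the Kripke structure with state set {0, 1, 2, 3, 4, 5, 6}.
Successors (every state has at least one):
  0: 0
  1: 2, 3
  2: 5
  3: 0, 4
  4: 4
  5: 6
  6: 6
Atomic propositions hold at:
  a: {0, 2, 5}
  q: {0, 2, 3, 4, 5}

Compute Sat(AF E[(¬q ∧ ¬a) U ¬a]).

{1, 2, 3, 4, 5, 6}

Sat(¬q) = {1, 6}
Sat(¬a) = {1, 3, 4, 6}
Sat(¬q ∧ ¬a) = {1, 6}
E[(¬q ∧ ¬a) U ¬a]: least fixpoint, start Z0 = Sat(¬a) = {1, 3, 4, 6}, add states in Sat(¬q ∧ ¬a) with some successor in Z. Already a fixed point.
Sat(E[(¬q ∧ ¬a) U ¬a]) = {1, 3, 4, 6}
AF E[(¬q ∧ ¬a) U ¬a]: least fixpoint, start Z0 = {1, 3, 4, 6}, add states with every successor in Z. Z1 = {1, 3, 4, 5, 6}; Z2 = {1, 2, 3, 4, 5, 6}; fixed.
Sat(AF E[(¬q ∧ ¬a) U ¬a]) = {1, 2, 3, 4, 5, 6}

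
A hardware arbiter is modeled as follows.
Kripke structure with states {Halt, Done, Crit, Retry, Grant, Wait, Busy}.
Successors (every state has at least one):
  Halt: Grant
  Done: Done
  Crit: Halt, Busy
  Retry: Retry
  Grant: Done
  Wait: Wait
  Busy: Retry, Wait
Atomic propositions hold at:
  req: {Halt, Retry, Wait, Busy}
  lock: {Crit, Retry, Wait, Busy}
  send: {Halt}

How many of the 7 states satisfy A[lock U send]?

A[lock U send]: least fixpoint, start Z0 = Sat(send) = {Halt}, add states in Sat(lock) with every successor in Z. Already a fixed point.
Sat(A[lock U send]) = {Halt}
|Sat(A[lock U send])| = |{Halt}| = 1.

1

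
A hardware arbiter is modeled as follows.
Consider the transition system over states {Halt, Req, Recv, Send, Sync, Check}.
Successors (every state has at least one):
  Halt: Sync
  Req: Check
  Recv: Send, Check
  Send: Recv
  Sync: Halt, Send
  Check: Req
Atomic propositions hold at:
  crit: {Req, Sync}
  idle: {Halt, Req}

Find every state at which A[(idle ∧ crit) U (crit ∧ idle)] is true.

Sat(idle ∧ crit) = {Req}
Sat(crit ∧ idle) = {Req}
A[(idle ∧ crit) U (crit ∧ idle)]: least fixpoint, start Z0 = Sat((crit ∧ idle)) = {Req}, add states in Sat(idle ∧ crit) with every successor in Z. Already a fixed point.
Sat(A[(idle ∧ crit) U (crit ∧ idle)]) = {Req}

{Req}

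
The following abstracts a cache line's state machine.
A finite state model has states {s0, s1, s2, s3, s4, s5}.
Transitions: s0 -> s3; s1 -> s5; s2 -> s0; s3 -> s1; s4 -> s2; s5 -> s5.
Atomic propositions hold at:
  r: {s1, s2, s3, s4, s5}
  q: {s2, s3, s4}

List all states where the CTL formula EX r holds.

Sat(EX r) = {s : some successor in {s1, s2, s3, s4, s5}} = {s0, s1, s3, s4, s5}

{s0, s1, s3, s4, s5}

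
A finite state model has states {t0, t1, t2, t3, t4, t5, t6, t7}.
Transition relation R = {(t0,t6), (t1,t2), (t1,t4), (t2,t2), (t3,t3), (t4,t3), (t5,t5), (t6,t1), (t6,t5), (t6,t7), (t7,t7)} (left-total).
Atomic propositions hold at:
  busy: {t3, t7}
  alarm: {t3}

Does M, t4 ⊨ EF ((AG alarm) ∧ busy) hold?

AG alarm: greatest fixpoint, start Z0 = {t3}, keep only states in Sat with every successor in Z. Already a fixed point.
Sat(AG alarm) = {t3}
Sat((AG alarm) ∧ busy) = {t3}
EF ((AG alarm) ∧ busy): least fixpoint, start Z0 = {t3}, add states with some successor in Z. Z1 = {t3, t4}; Z2 = {t1, t3, t4}; Z3 = {t1, t3, t4, t6}; Z4 = {t0, t1, t3, t4, t6}; fixed.
Sat(EF ((AG alarm) ∧ busy)) = {t0, t1, t3, t4, t6}
t4 ∈ Sat(EF ((AG alarm) ∧ busy)) = {t0, t1, t3, t4, t6}, so the formula holds at t4.

Yes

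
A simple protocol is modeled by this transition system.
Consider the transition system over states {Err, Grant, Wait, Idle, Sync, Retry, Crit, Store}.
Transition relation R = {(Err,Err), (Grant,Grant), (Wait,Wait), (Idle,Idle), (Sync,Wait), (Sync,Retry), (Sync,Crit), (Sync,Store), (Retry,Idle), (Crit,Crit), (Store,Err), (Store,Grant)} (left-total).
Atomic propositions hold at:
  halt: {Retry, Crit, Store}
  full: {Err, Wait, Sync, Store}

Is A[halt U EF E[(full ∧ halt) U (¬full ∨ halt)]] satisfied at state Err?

No

Sat(full ∧ halt) = {Store}
Sat(¬full) = {Grant, Idle, Retry, Crit}
Sat(¬full ∨ halt) = {Grant, Idle, Retry, Crit, Store}
E[(full ∧ halt) U (¬full ∨ halt)]: least fixpoint, start Z0 = Sat((¬full ∨ halt)) = {Grant, Idle, Retry, Crit, Store}, add states in Sat(full ∧ halt) with some successor in Z. Already a fixed point.
Sat(E[(full ∧ halt) U (¬full ∨ halt)]) = {Grant, Idle, Retry, Crit, Store}
EF E[(full ∧ halt) U (¬full ∨ halt)]: least fixpoint, start Z0 = {Grant, Idle, Retry, Crit, Store}, add states with some successor in Z. Z1 = {Grant, Idle, Sync, Retry, Crit, Store}; fixed.
Sat(EF E[(full ∧ halt) U (¬full ∨ halt)]) = {Grant, Idle, Sync, Retry, Crit, Store}
A[halt U EF E[(full ∧ halt) U (¬full ∨ halt)]]: least fixpoint, start Z0 = Sat(EF E[(full ∧ halt) U (¬full ∨ halt)]) = {Grant, Idle, Sync, Retry, Crit, Store}, add states in Sat(halt) with every successor in Z. Already a fixed point.
Sat(A[halt U EF E[(full ∧ halt) U (¬full ∨ halt)]]) = {Grant, Idle, Sync, Retry, Crit, Store}
Err ∉ Sat(A[halt U EF E[(full ∧ halt) U (¬full ∨ halt)]]) = {Grant, Idle, Sync, Retry, Crit, Store}, so the formula does not hold at Err.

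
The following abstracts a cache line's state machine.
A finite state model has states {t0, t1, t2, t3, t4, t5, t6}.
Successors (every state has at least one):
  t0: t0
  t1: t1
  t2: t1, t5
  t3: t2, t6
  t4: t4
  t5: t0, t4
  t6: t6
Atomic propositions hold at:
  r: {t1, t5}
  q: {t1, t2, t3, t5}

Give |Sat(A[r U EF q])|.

4

EF q: least fixpoint, start Z0 = {t1, t2, t3, t5}, add states with some successor in Z. Already a fixed point.
Sat(EF q) = {t1, t2, t3, t5}
A[r U EF q]: least fixpoint, start Z0 = Sat(EF q) = {t1, t2, t3, t5}, add states in Sat(r) with every successor in Z. Already a fixed point.
Sat(A[r U EF q]) = {t1, t2, t3, t5}
|Sat(A[r U EF q])| = |{t1, t2, t3, t5}| = 4.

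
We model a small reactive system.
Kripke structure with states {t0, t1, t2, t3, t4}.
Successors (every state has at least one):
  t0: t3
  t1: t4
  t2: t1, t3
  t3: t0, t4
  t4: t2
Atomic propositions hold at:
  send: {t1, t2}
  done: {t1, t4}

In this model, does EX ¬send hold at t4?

No

Sat(¬send) = {t0, t3, t4}
Sat(EX ¬send) = {s : some successor in {t0, t3, t4}} = {t0, t1, t2, t3}
t4 ∉ Sat(EX ¬send) = {t0, t1, t2, t3}, so the formula does not hold at t4.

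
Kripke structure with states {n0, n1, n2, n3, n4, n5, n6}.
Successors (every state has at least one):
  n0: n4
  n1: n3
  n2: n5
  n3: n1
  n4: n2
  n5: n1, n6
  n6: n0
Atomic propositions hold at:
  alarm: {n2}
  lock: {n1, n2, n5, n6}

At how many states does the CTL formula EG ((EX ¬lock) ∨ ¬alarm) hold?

3

Sat(¬lock) = {n0, n3, n4}
Sat(EX ¬lock) = {s : some successor in {n0, n3, n4}} = {n0, n1, n6}
Sat(¬alarm) = {n0, n1, n3, n4, n5, n6}
Sat((EX ¬lock) ∨ ¬alarm) = {n0, n1, n3, n4, n5, n6}
EG ((EX ¬lock) ∨ ¬alarm): greatest fixpoint, start Z0 = {n0, n1, n3, n4, n5, n6}, keep only states in Sat with some successor in Z. Z1 = {n0, n1, n3, n5, n6}; Z2 = {n1, n3, n5, n6}; Z3 = {n1, n3, n5}; fixed.
Sat(EG ((EX ¬lock) ∨ ¬alarm)) = {n1, n3, n5}
|Sat(EG ((EX ¬lock) ∨ ¬alarm))| = |{n1, n3, n5}| = 3.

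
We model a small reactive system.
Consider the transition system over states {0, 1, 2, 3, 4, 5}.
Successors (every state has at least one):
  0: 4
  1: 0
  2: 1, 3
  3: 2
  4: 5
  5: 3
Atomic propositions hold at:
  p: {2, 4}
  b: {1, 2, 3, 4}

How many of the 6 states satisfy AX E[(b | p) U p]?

Sat(b | p) = {1, 2, 3, 4}
E[(b | p) U p]: least fixpoint, start Z0 = Sat(p) = {2, 4}, add states in Sat(b | p) with some successor in Z. Z1 = {2, 3, 4}; fixed.
Sat(E[(b | p) U p]) = {2, 3, 4}
Sat(AX E[(b | p) U p]) = {s : every successor in {2, 3, 4}} = {0, 3, 5}
|Sat(AX E[(b | p) U p])| = |{0, 3, 5}| = 3.

3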